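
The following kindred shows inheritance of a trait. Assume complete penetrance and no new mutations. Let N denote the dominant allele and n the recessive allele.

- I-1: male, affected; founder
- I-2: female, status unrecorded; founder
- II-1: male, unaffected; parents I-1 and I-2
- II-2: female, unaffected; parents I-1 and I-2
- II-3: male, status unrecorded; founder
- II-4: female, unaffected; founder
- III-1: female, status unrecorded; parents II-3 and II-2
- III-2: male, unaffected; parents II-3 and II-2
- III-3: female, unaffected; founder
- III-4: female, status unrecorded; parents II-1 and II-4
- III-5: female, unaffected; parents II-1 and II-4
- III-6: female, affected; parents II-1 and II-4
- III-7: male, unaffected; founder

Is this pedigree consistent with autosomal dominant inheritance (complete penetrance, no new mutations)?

No

Under autosomal dominant, III-6 (affected, female) cannot arise from II-1 (unaffected) × II-4 (unaffected).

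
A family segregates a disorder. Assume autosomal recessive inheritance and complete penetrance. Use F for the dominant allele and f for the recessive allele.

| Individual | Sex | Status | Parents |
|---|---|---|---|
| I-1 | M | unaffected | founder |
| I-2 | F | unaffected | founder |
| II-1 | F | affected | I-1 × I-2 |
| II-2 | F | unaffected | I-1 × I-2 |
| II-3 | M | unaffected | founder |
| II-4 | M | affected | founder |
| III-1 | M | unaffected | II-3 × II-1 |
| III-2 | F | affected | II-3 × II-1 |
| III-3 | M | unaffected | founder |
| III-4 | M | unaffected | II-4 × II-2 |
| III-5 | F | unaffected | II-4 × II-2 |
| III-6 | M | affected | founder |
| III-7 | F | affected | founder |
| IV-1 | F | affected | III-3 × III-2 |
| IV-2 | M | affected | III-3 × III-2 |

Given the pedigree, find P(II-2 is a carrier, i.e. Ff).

1/3

I-1 is unaffected so carries F and passed f to II-1 (ff), so I-1 is Ff.
I-2 is unaffected so carries F and passed f to II-1 (ff), so I-2 is Ff.
Their cross gives offspring ratios 1/4 FF : 1/2 Ff : 1/4 ff. Conditioning on II-2 being unaffected, P(Ff) = 1/2 / 3/4 = 2/3 before taking II-2's own offspring into account.
II-4 is affected, so II-4 is ff.
Now use II-2's offspring. Probability of each recorded status — unaffected son III-4: 1/2 if II-2 is Ff, 1 if FF; unaffected daughter III-5: 1/2 if II-2 is Ff, 1 if FF.
Bayes: P(Ff) = 2/3·1/4 / (2/3·1/4 + 1/3·1) = 1/3.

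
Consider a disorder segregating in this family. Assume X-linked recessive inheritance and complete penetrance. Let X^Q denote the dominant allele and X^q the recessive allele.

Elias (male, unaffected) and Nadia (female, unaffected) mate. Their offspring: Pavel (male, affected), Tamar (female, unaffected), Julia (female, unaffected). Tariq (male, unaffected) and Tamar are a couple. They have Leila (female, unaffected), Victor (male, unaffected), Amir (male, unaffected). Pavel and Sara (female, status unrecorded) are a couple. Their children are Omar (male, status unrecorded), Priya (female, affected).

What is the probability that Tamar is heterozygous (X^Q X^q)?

Elias is unaffected, so Elias is X^Q Y.
Nadia is unaffected so carries Q and passed q to Pavel (X^q Y), so Nadia is X^Q X^q.
Their cross gives offspring ratios 1/2 X^Q X^Q : 1/2 X^Q X^q. Conditioning on Tamar being unaffected, P(X^Q X^q) = 1/2 / 1 = 1/2 before taking Tamar's own offspring into account.
Tariq is unaffected, so Tariq is X^Q Y.
Now use Tamar's offspring. Probability of each recorded status — unaffected son Victor: 1/2 if Tamar is X^Q X^q, 1 if X^Q X^Q; unaffected son Amir: 1/2 if Tamar is X^Q X^q, 1 if X^Q X^Q. (Leila: equally likely either way, so uninformative.)
Bayes: P(X^Q X^q) = 1/2·1/4 / (1/2·1/4 + 1/2·1) = 1/5.

1/5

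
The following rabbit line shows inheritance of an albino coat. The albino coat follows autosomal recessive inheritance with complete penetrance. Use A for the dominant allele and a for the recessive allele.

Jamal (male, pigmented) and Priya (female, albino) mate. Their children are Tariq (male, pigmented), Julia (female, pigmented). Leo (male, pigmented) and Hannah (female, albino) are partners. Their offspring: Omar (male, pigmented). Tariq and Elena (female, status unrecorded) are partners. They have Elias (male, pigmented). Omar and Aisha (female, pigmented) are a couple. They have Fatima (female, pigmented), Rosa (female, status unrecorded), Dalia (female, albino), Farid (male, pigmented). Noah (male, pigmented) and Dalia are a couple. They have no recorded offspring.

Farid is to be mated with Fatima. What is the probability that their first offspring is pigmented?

8/9

Omar is pigmented so carries A and received a from Hannah (aa), so Omar is Aa.
Aisha is pigmented so carries A and passed a to Dalia (aa), so Aisha is Aa.
Farid is a pigmented offspring of Omar (Aa) × Aisha (Aa), whose cross gives 1/4 AA : 1/2 Aa : 1/4 aa; conditioning on being pigmented, Farid is AA with probability 1/3, Aa with probability 2/3.
Fatima is a pigmented offspring of Omar (Aa) × Aisha (Aa), whose cross gives 1/4 AA : 1/2 Aa : 1/4 aa; conditioning on being pigmented, Fatima is AA with probability 1/3, Aa with probability 2/3.
Summing over parental genotype combinations, P(offspring is pigmented) = 1/9·1 + 2/9·1 + 2/9·1 + 4/9·3/4 = 8/9.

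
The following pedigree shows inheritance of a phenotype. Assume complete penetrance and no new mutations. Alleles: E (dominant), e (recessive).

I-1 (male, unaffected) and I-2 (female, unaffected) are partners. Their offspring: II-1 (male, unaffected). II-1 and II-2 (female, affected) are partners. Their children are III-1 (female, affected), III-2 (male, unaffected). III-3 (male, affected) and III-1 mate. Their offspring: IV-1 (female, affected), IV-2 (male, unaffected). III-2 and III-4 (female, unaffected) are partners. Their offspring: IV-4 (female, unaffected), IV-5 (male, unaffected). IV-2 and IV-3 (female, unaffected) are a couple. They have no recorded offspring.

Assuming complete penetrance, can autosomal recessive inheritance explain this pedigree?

Under autosomal recessive, IV-2 (unaffected, male) cannot arise from III-3 (affected) × III-1 (affected).

No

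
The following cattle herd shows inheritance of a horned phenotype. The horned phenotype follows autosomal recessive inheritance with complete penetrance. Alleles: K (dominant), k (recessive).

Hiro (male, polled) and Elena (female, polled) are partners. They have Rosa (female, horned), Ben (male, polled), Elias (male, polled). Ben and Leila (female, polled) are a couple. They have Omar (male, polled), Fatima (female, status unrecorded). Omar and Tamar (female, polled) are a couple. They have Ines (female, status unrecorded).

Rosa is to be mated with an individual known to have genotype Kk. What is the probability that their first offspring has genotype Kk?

1/2

Rosa is horned, so Rosa is kk.
The cross gives 1/2 Kk : 1/2 kk, so P(offspring has genotype Kk) = 1/2.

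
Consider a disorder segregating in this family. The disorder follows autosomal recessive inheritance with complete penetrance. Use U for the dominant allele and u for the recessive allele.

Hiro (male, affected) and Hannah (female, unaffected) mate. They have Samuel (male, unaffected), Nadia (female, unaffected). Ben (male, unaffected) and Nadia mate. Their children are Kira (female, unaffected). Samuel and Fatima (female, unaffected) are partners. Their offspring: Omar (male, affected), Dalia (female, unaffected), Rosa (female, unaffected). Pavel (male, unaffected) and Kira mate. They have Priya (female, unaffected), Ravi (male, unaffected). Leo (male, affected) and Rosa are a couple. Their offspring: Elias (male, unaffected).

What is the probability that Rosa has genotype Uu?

Samuel is unaffected so carries U and received u from Hiro (uu), so Samuel is Uu.
Fatima is unaffected so carries U and passed u to Omar (uu), so Fatima is Uu.
Their cross gives offspring ratios 1/4 UU : 1/2 Uu : 1/4 uu. Conditioning on Rosa being unaffected, P(Uu) = 1/2 / 3/4 = 2/3 before taking Rosa's own offspring into account.
Leo is affected, so Leo is uu.
Now use Rosa's offspring. Probability of each recorded status — unaffected son Elias: 1/2 if Rosa is Uu, 1 if UU.
Bayes: P(Uu) = 2/3·1/2 / (2/3·1/2 + 1/3·1) = 1/2.

1/2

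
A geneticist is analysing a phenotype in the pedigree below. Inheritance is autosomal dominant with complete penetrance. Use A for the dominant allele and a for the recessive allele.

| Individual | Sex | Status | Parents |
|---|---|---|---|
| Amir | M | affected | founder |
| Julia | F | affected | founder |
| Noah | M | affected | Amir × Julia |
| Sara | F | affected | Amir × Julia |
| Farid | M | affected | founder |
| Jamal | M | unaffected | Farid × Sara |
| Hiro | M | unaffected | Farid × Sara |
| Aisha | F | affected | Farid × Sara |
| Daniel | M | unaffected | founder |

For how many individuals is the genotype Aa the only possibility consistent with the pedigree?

Obligate heterozygotes: Sara is affected so carries A and passed a to Jamal (aa), so Sara is Aa; Farid is affected so carries A and passed a to Jamal (aa), so Farid is Aa.
Every other individual is either homozygous by phenotype or has at least one consistent homozygous assignment, so the count is 2.

2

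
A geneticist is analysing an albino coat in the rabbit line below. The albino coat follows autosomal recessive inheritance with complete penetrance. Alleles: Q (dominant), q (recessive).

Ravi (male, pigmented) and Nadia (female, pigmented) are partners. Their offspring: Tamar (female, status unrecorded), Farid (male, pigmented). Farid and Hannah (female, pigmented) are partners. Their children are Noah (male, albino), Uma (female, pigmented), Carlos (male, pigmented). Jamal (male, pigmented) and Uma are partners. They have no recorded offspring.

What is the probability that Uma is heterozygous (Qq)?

Farid is pigmented so carries Q and passed q to Noah (qq), so Farid is Qq.
Hannah is pigmented so carries Q and passed q to Noah (qq), so Hannah is Qq.
Their cross gives offspring ratios 1/4 QQ : 1/2 Qq : 1/4 qq. Conditioning on Uma being pigmented, P(Qq) = 1/2 / 3/4 = 2/3.

2/3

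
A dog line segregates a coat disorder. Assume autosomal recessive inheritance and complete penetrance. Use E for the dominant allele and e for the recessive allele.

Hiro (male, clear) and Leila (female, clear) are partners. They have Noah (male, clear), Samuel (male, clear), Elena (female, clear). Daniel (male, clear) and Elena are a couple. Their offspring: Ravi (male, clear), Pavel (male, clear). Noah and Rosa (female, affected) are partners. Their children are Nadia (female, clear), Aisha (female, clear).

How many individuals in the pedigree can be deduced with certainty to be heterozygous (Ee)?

Obligate heterozygotes: Nadia is clear so carries E and received e from Rosa (ee), so Nadia is Ee; Aisha is clear so carries E and received e from Rosa (ee), so Aisha is Ee.
Every other individual is either homozygous by phenotype or has at least one consistent homozygous assignment, so the count is 2.

2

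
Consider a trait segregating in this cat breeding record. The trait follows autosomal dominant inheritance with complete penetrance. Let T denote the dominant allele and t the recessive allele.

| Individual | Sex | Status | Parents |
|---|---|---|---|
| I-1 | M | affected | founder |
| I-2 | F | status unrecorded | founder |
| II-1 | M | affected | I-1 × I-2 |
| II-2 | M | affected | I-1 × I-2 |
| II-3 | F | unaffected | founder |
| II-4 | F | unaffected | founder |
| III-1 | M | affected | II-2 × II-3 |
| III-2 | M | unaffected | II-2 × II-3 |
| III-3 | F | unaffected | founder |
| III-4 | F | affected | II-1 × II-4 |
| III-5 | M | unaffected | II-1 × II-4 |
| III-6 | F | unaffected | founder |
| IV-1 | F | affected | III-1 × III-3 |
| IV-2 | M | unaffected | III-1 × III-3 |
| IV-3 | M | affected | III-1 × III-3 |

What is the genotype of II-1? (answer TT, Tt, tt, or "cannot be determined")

From phenotype alone, II-1 is TT or Tt.
II-1 is affected so carries T and passed t to III-5 (tt), so II-1 is Tt.

Tt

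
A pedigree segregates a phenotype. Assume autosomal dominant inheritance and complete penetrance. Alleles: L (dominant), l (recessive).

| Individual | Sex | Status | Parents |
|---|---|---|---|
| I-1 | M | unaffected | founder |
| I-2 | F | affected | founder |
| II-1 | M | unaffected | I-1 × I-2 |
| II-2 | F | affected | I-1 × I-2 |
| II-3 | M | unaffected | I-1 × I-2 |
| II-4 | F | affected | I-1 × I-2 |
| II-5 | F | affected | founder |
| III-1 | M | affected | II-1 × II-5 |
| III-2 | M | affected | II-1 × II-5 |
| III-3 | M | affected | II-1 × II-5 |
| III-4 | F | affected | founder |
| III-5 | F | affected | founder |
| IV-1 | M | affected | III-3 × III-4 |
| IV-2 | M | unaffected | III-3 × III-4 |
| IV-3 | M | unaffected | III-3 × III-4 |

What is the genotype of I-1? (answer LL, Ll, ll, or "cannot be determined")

I-1 is unaffected, so I-1 is ll.

ll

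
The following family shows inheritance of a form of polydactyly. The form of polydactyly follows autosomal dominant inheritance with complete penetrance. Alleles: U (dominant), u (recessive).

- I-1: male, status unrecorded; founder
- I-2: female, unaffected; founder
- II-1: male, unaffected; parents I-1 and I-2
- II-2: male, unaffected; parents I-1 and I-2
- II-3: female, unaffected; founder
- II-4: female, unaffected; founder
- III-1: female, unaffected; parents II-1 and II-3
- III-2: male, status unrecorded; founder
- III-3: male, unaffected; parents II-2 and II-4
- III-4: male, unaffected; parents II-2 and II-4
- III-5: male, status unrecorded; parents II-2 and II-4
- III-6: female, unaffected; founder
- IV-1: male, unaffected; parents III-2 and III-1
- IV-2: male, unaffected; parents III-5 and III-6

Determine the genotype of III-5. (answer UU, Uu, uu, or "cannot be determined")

From phenotype alone, III-5 is UU or Uu or uu.
III-5 received u from II-2 (uu) and received u from II-4 (uu), so III-5 is uu.

uu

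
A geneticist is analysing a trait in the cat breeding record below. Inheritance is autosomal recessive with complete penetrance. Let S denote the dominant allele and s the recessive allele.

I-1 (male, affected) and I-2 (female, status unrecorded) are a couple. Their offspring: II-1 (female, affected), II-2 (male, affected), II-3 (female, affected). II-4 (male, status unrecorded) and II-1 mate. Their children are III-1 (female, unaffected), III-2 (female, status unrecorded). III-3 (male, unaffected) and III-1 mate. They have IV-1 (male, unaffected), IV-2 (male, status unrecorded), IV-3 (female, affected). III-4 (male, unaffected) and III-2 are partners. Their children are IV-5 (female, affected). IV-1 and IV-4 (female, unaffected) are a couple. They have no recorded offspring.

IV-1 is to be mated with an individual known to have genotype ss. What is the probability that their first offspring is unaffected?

2/3

III-3 is unaffected so carries S and passed s to IV-3 (ss), so III-3 is Ss.
III-1 is unaffected so carries S and received s from II-1 (ss), so III-1 is Ss.
IV-1 is an unaffected offspring of III-3 (Ss) × III-1 (Ss), whose cross gives 1/4 SS : 1/2 Ss : 1/4 ss; conditioning on being unaffected, IV-1 is SS with probability 1/3, Ss with probability 2/3.
Summing over parental genotype combinations, P(offspring is unaffected) = 1/3·1 + 2/3·1/2 = 2/3.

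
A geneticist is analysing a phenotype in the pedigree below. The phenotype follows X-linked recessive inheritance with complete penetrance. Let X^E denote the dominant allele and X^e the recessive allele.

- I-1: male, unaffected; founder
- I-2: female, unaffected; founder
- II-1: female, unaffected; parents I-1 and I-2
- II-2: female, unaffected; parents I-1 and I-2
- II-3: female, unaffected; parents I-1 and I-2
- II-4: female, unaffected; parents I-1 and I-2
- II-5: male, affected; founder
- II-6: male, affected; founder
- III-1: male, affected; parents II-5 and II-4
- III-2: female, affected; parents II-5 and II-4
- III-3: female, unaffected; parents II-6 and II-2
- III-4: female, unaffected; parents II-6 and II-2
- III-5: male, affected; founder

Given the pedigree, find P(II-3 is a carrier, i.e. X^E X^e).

I-1 is unaffected, so I-1 is X^E Y.
I-2 is unaffected so carries E and passed e to II-4 (X^E X^e, whose E came from I-1), so I-2 is X^E X^e.
Their cross gives offspring ratios 1/2 X^E X^E : 1/2 X^E X^e. Conditioning on II-3 being unaffected, P(X^E X^e) = 1/2 / 1 = 1/2.

1/2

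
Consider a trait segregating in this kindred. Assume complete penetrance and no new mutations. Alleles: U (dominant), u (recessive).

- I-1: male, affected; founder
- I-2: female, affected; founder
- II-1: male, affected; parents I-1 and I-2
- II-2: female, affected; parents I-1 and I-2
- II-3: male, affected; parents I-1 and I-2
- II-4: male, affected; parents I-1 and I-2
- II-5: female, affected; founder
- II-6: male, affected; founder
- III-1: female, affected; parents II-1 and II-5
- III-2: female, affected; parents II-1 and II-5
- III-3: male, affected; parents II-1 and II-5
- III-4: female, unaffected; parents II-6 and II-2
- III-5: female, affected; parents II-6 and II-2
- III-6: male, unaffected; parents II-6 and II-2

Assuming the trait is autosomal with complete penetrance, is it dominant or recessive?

II-6 and II-2 are both affected yet have an unaffected child III-4. Under a recessive model two affected parents are homozygous and every child would be affected, so the trait cannot be recessive.

dominant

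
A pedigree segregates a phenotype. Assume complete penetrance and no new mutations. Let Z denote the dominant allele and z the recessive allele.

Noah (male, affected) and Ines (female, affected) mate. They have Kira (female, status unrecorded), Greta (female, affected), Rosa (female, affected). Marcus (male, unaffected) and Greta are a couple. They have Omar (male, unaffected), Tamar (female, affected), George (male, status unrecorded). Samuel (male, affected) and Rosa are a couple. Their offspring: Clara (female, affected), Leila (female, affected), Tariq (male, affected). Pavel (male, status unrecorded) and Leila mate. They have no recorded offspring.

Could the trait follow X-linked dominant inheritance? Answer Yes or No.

Yes

A consistent assignment under X-linked dominant exists: Noah X^Z Y, Ines X^Z X^z, Kira X^Z X^Z, Greta X^Z X^z, Rosa X^Z X^Z, Marcus X^z Y, Samuel X^Z Y, Omar X^z Y, Tamar X^Z X^z, George X^Z Y, Clara X^Z X^Z, Leila X^Z X^Z, Tariq X^Z Y, Pavel X^Z Y.
In this assignment every recorded phenotype matches its genotype and every non-founder's genotype is obtainable from its parents' genotypes, so the pedigree is consistent.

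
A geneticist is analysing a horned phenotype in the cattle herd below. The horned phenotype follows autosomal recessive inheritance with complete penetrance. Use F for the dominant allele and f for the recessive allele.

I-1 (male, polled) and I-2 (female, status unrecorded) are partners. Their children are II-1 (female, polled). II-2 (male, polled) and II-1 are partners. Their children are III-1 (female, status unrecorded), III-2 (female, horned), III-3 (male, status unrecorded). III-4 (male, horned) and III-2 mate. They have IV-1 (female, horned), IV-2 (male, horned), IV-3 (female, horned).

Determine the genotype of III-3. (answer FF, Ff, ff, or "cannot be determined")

III-3's phenotype is unrecorded, and no parent or child forces a single allele at both positions; consistent genotype assignments exist with III-3 as FF or Ff or ff.

cannot be determined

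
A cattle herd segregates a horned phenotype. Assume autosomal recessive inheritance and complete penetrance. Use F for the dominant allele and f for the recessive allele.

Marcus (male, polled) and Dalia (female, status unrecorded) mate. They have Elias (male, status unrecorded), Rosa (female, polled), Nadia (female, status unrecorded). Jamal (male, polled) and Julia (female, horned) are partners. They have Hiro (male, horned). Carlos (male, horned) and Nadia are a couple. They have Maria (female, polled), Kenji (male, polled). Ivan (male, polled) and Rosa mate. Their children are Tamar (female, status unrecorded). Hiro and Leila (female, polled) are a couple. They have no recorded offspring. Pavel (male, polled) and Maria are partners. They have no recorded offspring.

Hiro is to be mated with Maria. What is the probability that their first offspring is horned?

Hiro is horned, so Hiro is ff.
Maria is polled so carries F and received f from Carlos (ff), so Maria is Ff.
The cross gives 1/2 Ff : 1/2 ff, so P(offspring is horned) = 1/2.

1/2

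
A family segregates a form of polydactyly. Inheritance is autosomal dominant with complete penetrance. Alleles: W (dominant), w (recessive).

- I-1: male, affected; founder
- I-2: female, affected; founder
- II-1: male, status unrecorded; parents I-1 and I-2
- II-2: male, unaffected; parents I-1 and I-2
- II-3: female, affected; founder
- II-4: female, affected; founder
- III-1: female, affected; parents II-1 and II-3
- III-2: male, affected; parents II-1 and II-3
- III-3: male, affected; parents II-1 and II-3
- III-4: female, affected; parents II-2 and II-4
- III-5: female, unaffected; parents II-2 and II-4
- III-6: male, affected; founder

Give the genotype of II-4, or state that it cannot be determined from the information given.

Ww

From phenotype alone, II-4 is WW or Ww.
II-4 is affected so carries W and passed w to III-5 (ww), so II-4 is Ww.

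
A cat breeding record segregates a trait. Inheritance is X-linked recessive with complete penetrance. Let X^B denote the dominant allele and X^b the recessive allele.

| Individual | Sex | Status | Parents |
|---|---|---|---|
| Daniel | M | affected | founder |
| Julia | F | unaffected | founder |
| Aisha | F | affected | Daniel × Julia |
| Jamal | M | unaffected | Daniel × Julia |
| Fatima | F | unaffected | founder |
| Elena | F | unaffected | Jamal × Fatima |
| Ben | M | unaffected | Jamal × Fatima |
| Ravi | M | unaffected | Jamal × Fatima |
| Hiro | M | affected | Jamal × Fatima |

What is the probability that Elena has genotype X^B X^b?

Jamal is unaffected, so Jamal is X^B Y.
Fatima is unaffected so carries B and passed b to Hiro (X^b Y), so Fatima is X^B X^b.
Their cross gives offspring ratios 1/2 X^B X^B : 1/2 X^B X^b. Conditioning on Elena being unaffected, P(X^B X^b) = 1/2 / 1 = 1/2.

1/2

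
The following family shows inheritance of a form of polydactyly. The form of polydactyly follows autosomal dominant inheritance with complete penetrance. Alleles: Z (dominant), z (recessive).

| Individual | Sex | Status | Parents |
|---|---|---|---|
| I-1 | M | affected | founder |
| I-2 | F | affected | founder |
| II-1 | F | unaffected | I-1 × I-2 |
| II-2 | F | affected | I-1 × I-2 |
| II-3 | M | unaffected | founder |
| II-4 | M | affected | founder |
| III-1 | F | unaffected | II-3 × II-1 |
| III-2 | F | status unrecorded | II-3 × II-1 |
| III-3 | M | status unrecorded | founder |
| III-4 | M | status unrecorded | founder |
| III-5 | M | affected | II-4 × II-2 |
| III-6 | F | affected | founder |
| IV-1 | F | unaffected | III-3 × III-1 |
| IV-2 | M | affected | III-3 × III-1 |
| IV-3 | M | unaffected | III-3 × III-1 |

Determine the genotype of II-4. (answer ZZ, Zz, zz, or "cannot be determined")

II-4's phenotype allows ZZ or Zz, and no parent or child forces a single allele at both positions; consistent genotype assignments exist with II-4 as ZZ or Zz.

cannot be determined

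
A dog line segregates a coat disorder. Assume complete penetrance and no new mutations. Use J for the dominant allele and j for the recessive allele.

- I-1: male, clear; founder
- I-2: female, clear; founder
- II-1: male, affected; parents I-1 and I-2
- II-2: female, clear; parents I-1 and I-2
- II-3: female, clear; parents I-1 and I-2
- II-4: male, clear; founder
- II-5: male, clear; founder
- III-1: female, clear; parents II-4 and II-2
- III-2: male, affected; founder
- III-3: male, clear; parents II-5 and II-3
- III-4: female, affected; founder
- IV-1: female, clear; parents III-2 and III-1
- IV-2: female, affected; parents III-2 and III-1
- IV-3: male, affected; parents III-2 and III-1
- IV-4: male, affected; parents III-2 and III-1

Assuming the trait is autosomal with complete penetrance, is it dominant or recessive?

recessive

I-1 and I-2 are both clear yet have an affected child II-1. Under dominance, an affected child requires at least one affected parent, so the trait cannot be dominant.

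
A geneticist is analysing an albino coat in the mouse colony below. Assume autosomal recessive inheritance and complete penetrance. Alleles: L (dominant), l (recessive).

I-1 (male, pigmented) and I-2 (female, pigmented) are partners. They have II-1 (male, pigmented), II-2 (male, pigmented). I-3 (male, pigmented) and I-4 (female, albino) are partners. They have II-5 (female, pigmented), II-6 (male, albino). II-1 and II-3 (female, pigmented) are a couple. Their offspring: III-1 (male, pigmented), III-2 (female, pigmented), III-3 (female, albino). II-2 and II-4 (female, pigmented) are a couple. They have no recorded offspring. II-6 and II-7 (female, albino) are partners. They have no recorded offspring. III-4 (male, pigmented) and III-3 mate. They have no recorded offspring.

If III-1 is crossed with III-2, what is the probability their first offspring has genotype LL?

4/9

II-1 is pigmented so carries L and passed l to III-3 (ll), so II-1 is Ll.
II-3 is pigmented so carries L and passed l to III-3 (ll), so II-3 is Ll.
III-1 is a pigmented offspring of II-1 (Ll) × II-3 (Ll), whose cross gives 1/4 LL : 1/2 Ll : 1/4 ll; conditioning on being pigmented, III-1 is LL with probability 1/3, Ll with probability 2/3.
III-2 is a pigmented offspring of II-1 (Ll) × II-3 (Ll), whose cross gives 1/4 LL : 1/2 Ll : 1/4 ll; conditioning on being pigmented, III-2 is LL with probability 1/3, Ll with probability 2/3.
Summing over parental genotype combinations, P(offspring has genotype LL) = 1/9·1 + 2/9·1/2 + 2/9·1/2 + 4/9·1/4 = 4/9.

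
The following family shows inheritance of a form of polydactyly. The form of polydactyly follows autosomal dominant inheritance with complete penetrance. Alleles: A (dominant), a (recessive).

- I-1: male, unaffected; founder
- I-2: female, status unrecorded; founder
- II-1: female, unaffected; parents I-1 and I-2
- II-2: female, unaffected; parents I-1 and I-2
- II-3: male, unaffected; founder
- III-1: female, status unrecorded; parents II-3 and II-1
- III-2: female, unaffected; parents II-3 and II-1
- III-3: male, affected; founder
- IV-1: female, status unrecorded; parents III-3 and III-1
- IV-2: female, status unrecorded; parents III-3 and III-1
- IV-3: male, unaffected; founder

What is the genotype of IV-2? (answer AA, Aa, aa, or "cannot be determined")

cannot be determined

IV-2's phenotype is unrecorded, and no parent or child forces a single allele at both positions; consistent genotype assignments exist with IV-2 as Aa or aa.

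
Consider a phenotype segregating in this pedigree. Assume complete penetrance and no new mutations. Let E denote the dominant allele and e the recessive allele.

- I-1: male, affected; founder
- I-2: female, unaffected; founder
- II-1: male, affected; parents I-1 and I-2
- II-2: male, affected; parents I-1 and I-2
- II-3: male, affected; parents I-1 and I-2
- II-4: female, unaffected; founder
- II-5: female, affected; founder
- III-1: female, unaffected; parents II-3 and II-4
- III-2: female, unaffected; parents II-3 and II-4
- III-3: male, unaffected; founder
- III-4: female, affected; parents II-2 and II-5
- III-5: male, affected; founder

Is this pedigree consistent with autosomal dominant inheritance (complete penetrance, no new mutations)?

A consistent assignment under autosomal dominant exists: I-1 EE, I-2 ee, II-1 Ee, II-2 Ee, II-3 Ee, II-4 ee, II-5 EE, III-1 ee, III-2 ee, III-3 ee, III-4 EE, III-5 EE.
In this assignment every recorded phenotype matches its genotype and every non-founder's genotype is obtainable from its parents' genotypes, so the pedigree is consistent.

Yes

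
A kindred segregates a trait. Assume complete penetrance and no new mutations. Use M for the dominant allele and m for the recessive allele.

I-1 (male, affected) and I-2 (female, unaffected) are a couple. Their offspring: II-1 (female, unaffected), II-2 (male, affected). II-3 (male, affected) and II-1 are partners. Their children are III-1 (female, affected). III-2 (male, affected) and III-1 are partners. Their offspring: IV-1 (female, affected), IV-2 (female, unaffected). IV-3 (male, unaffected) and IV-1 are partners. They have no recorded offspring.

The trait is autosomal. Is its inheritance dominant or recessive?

dominant

III-2 and III-1 are both affected yet have an unaffected child IV-2. Under a recessive model two affected parents are homozygous and every child would be affected, so the trait cannot be recessive.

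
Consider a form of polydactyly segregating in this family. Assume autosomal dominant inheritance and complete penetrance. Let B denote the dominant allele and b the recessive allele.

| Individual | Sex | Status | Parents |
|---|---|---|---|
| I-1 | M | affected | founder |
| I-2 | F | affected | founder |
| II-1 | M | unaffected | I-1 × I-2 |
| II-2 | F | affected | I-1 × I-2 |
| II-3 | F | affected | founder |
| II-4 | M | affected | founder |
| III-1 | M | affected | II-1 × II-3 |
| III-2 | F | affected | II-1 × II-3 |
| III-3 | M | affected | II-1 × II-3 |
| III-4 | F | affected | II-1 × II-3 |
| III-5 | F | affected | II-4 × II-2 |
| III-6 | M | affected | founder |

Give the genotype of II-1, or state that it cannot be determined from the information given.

bb

II-1 is unaffected, so II-1 is bb.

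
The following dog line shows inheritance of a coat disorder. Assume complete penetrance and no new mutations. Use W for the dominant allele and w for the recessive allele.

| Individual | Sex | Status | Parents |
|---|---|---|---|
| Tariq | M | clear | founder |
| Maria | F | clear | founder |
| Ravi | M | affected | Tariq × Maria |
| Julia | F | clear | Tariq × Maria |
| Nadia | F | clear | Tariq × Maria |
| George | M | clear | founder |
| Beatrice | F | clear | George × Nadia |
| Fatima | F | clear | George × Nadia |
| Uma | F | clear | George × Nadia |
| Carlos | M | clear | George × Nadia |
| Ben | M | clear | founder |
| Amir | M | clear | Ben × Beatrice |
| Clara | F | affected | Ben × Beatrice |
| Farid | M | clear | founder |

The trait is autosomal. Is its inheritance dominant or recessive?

recessive

Tariq and Maria are both clear yet have an affected child Ravi. Under dominance, an affected child requires at least one affected parent, so the trait cannot be dominant.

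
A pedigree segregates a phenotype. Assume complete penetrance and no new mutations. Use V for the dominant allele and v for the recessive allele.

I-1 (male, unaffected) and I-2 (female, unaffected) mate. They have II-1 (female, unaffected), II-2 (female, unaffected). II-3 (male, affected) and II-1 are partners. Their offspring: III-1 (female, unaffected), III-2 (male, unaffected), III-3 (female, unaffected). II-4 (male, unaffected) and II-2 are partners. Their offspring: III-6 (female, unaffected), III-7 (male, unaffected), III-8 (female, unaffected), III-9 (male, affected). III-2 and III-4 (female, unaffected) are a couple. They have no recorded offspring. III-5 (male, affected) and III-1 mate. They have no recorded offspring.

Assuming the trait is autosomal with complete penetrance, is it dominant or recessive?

II-4 and II-2 are both unaffected yet have an affected child III-9. Under dominance, an affected child requires at least one affected parent, so the trait cannot be dominant.

recessive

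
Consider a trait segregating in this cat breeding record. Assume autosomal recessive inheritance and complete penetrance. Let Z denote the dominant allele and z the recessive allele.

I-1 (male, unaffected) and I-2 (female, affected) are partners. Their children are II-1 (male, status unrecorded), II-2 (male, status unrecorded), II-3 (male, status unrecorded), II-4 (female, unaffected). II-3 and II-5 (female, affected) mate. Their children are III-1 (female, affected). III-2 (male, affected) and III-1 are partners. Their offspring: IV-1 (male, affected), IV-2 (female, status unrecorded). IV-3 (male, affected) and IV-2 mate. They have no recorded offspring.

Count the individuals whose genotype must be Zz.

Obligate heterozygotes: II-4 is unaffected so carries Z and received z from I-2 (zz), so II-4 is Zz.
Every other individual is either homozygous by phenotype or has at least one consistent homozygous assignment, so the count is 1.

1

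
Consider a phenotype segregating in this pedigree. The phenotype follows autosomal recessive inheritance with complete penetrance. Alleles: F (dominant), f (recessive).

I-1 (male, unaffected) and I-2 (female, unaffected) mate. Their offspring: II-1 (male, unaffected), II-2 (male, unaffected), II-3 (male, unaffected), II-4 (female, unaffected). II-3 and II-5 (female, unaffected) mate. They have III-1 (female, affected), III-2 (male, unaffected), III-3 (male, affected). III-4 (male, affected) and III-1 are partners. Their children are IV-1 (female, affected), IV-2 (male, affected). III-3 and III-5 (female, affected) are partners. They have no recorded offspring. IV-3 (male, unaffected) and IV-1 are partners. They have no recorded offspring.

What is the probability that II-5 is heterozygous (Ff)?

1

II-5 is unaffected so carries F and passed f to III-1 (ff), so II-5 is Ff, giving P(Ff) = 1.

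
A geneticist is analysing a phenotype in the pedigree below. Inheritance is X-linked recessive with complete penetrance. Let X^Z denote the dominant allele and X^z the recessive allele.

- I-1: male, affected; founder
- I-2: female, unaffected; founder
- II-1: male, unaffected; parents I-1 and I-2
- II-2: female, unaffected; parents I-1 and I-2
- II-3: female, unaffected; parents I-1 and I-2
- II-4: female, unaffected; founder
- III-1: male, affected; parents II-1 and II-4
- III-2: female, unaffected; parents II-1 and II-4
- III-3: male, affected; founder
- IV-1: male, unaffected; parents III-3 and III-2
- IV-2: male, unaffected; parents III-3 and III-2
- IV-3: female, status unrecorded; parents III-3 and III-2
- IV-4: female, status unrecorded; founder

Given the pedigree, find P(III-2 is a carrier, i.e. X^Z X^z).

II-1 is unaffected, so II-1 is X^Z Y.
II-4 is unaffected so carries Z and passed z to III-1 (X^z Y), so II-4 is X^Z X^z.
Their cross gives offspring ratios 1/2 X^Z X^Z : 1/2 X^Z X^z. Conditioning on III-2 being unaffected, P(X^Z X^z) = 1/2 / 1 = 1/2 before taking III-2's own offspring into account.
III-3 is affected, so III-3 is X^z Y.
Now use III-2's offspring. Probability of each recorded status — unaffected son IV-1: 1/2 if III-2 is X^Z X^z, 1 if X^Z X^Z; unaffected son IV-2: 1/2 if III-2 is X^Z X^z, 1 if X^Z X^Z. (IV-3: equally likely either way, so uninformative.)
Bayes: P(X^Z X^z) = 1/2·1/4 / (1/2·1/4 + 1/2·1) = 1/5.

1/5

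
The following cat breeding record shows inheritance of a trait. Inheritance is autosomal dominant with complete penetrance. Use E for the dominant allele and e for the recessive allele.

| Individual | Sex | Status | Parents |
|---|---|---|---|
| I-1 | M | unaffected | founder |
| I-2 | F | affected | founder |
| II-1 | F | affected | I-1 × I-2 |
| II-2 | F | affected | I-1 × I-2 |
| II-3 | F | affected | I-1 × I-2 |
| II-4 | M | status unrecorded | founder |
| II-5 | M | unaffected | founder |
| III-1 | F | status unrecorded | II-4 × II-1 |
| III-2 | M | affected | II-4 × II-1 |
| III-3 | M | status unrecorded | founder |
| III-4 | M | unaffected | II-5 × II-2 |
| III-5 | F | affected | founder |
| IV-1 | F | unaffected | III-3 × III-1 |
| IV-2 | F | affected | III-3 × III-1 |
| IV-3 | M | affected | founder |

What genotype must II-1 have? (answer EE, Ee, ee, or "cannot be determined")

Ee

From phenotype alone, II-1 is EE or Ee.
II-1 is affected so carries E and received e from I-1 (ee), so II-1 is Ee.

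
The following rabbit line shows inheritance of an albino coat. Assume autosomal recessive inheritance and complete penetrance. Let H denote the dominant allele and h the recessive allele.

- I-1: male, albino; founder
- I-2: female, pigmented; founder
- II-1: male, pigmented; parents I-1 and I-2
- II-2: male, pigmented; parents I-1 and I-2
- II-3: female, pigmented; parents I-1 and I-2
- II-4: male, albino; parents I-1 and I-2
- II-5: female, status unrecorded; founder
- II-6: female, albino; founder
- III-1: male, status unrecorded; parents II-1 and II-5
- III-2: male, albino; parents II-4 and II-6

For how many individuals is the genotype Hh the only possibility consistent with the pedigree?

Obligate heterozygotes: I-2 is pigmented so carries H and passed h to II-4 (hh), so I-2 is Hh; II-1 is pigmented so carries H and received h from I-1 (hh), so II-1 is Hh; II-2 is pigmented so carries H and received h from I-1 (hh), so II-2 is Hh; II-3 is pigmented so carries H and received h from I-1 (hh), so II-3 is Hh.
Every other individual is either homozygous by phenotype or has at least one consistent homozygous assignment, so the count is 4.

4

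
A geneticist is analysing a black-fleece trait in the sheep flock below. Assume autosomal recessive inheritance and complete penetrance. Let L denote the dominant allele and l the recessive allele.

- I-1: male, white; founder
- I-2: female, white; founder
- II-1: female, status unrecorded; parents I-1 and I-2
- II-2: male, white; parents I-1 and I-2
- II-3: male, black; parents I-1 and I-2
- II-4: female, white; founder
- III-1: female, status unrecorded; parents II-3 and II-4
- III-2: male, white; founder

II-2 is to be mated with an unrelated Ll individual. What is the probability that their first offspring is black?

I-1 is white so carries L and passed l to II-3 (ll), so I-1 is Ll.
I-2 is white so carries L and passed l to II-3 (ll), so I-2 is Ll.
II-2 is a white offspring of I-1 (Ll) × I-2 (Ll), whose cross gives 1/4 LL : 1/2 Ll : 1/4 ll; conditioning on being white, II-2 is LL with probability 1/3, Ll with probability 2/3.
Summing over parental genotype combinations, P(offspring is black) = 2/3·1/4 = 1/6.

1/6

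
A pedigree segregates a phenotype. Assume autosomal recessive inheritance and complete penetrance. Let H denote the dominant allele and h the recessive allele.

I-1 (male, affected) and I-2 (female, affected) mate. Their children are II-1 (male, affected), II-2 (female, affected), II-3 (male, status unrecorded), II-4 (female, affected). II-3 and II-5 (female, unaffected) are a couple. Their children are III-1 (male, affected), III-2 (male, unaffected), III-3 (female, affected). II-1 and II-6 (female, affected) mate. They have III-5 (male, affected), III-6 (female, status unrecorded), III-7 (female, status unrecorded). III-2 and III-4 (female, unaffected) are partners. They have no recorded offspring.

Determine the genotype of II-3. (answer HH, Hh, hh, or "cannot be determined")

hh

From phenotype alone, II-3 is HH or Hh or hh.
II-3 received h from I-1 (hh) and received h from I-2 (hh), so II-3 is hh.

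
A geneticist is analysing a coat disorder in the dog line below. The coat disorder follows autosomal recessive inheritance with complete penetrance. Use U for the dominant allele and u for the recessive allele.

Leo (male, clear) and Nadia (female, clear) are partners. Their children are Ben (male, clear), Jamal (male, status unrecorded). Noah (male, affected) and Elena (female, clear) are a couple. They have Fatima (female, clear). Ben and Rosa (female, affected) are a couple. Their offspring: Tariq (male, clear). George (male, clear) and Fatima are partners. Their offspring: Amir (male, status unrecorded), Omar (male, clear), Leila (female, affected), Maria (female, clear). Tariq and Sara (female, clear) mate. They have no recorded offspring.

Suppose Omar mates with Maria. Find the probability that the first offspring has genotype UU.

4/9

George is clear so carries U and passed u to Leila (uu), so George is Uu.
Fatima is clear so carries U and received u from Noah (uu), so Fatima is Uu.
Omar is a clear offspring of George (Uu) × Fatima (Uu), whose cross gives 1/4 UU : 1/2 Uu : 1/4 uu; conditioning on being clear, Omar is UU with probability 1/3, Uu with probability 2/3.
Maria is a clear offspring of George (Uu) × Fatima (Uu), whose cross gives 1/4 UU : 1/2 Uu : 1/4 uu; conditioning on being clear, Maria is UU with probability 1/3, Uu with probability 2/3.
Summing over parental genotype combinations, P(offspring has genotype UU) = 1/9·1 + 2/9·1/2 + 2/9·1/2 + 4/9·1/4 = 4/9.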